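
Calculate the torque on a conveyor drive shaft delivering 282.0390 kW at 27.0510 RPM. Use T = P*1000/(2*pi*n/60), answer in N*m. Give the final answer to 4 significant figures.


omega = 2*pi*27.0510/60 = 2.83277 rad/s
T = 282.0390*1000 / 2.83277
T = 99560 N*m


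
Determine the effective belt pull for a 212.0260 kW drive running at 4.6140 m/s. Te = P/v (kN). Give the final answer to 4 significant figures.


Te = P / v = 212.0260 / 4.6140
Te = 45.95 kN


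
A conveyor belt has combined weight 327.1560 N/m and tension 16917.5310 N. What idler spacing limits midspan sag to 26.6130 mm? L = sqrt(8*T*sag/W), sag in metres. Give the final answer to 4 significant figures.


sag = 26.6130/1000 = 0.026613 m
L = sqrt(8 * 16917.5310 * 0.026613 / 327.1560)
L = 3.318 m


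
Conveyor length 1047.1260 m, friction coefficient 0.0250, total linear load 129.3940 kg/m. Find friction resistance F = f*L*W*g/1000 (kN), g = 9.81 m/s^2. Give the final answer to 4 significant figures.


F = 0.0250 * 1047.1260 * 129.3940 * 9.81 / 1000
F = 33.23 kN


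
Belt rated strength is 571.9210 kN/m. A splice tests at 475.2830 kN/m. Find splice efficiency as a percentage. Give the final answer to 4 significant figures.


Eff = 475.2830 / 571.9210 * 100
Eff = 83.10 %


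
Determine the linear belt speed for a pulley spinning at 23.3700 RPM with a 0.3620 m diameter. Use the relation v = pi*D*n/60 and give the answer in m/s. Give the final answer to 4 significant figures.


v = pi * 0.3620 * 23.3700 / 60
v = 0.4430 m/s


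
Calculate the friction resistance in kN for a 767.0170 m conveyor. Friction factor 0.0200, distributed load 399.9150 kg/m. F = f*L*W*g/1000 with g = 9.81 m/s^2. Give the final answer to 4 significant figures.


F = 0.0200 * 767.0170 * 399.9150 * 9.81 / 1000
F = 60.18 kN


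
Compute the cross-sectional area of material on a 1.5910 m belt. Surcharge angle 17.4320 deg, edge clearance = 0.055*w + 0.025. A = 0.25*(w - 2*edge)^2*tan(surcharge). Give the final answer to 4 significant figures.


edge = 0.055*1.5910 + 0.025 = 0.112505 m
ew = 1.5910 - 2*0.112505 = 1.36599 m
A = 0.25 * 1.36599^2 * tan(17.4320 deg)
A = 0.1465 m^2


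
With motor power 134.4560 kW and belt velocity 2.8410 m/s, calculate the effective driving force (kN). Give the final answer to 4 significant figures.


Te = P / v = 134.4560 / 2.8410
Te = 47.33 kN


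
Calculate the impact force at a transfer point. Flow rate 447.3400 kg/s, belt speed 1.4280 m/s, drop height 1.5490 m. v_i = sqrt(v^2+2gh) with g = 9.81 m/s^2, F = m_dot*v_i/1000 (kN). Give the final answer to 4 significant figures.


v_i = sqrt(1.4280^2 + 2*9.81*1.5490) = 5.69478 m/s
F = 447.3400 * 5.69478 / 1000
F = 2.548 kN


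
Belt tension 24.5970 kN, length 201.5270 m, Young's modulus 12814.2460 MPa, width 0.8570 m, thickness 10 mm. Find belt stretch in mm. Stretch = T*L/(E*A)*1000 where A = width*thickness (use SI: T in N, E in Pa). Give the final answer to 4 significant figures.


A = 0.8570 * 0.01 = 0.00857 m^2
Stretch = 24.5970*1000 * 201.5270 / (12814.2460e6 * 0.00857) * 1000
Stretch = 45.14 mm


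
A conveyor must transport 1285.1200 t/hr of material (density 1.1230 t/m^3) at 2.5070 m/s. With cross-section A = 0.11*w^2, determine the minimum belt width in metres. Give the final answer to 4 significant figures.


A_req = 1285.1200 / (2.5070 * 1.1230 * 3600) = 0.126796 m^2
w = sqrt(0.126796 / 0.11)
w = 1.074 m


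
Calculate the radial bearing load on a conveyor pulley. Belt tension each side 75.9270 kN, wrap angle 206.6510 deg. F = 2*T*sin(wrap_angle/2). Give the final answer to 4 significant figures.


F = 2 * 75.9270 * sin(206.6510/2 deg)
F = 147.8 kN


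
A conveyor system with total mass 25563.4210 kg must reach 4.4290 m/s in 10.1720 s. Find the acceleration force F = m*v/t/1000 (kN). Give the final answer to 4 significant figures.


F = 25563.4210 * 4.4290 / 10.1720 / 1000
F = 11.13 kN


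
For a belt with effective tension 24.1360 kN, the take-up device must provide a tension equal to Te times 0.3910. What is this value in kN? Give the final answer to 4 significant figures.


T_tu = 24.1360 * 0.3910
T_tu = 9.437 kN


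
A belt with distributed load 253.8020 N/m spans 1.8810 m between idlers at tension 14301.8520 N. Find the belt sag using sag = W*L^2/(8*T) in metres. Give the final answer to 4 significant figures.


sag = 253.8020 * 1.8810^2 / (8 * 14301.8520)
sag = 0.007849 m


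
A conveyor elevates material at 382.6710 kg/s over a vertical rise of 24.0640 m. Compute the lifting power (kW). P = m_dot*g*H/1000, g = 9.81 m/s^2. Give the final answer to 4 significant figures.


P = 382.6710 * 9.81 * 24.0640 / 1000
P = 90.34 kW


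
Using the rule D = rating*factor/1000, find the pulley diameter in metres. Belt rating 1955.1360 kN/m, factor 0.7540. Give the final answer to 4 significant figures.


D = 1955.1360 * 0.7540 / 1000
D = 1.474 m


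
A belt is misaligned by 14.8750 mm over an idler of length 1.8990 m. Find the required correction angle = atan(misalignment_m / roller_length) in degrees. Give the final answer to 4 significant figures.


misalign_m = 14.8750 / 1000 = 0.014875 m
angle = atan(0.014875 / 1.8990)
angle = 0.4488 deg


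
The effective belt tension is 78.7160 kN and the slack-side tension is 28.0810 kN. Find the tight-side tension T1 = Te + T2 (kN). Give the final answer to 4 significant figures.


T1 = Te + T2 = 78.7160 + 28.0810
T1 = 106.8 kN


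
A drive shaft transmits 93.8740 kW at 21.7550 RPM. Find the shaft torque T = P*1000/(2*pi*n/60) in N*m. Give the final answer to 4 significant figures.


omega = 2*pi*21.7550/60 = 2.27818 rad/s
T = 93.8740*1000 / 2.27818
T = 41210 N*m


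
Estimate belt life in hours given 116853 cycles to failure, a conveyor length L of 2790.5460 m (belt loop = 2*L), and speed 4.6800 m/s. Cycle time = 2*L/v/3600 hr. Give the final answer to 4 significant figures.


cycle_time = 2 * 2790.5460 / 4.6800 / 3600 = 0.331261 hr
life = 116853 * 0.331261 = 38710 hours


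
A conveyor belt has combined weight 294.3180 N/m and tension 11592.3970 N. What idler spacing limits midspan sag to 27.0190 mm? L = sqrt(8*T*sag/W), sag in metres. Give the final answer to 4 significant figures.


sag = 27.0190/1000 = 0.027019 m
L = sqrt(8 * 11592.3970 * 0.027019 / 294.3180)
L = 2.918 m


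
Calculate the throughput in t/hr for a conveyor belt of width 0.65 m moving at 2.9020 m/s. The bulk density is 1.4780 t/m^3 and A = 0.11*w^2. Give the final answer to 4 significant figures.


A = 0.11 * 0.65^2 = 0.046475 m^2
C = 0.046475 * 2.9020 * 1.4780 * 3600
C = 717.6 t/hr


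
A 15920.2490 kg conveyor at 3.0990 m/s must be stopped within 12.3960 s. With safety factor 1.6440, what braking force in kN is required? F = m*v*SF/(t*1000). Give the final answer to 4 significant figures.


F = 15920.2490 * 3.0990 / 12.3960 * 1.6440 / 1000
F = 6.543 kN


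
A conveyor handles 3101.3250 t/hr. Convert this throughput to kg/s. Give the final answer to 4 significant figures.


m_dot = 3101.3250 * 1000 / 3600
m_dot = 861.5 kg/s


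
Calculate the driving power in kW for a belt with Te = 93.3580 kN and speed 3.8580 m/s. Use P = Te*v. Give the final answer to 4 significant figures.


P = Te * v = 93.3580 * 3.8580
P = 360.2 kW


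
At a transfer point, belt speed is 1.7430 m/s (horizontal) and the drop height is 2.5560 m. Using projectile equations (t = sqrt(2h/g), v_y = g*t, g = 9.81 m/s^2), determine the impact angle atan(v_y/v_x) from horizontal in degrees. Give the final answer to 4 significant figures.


t = sqrt(2*2.5560/9.81) = 0.721873 s
v_y = 9.81 * 0.721873 = 7.08157 m/s
angle = atan(7.08157 / 1.7430) = 76.17 deg


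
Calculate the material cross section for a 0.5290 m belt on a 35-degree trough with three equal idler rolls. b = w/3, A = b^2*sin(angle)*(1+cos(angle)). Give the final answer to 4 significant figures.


b = 0.5290/3 = 0.176333 m
A = 0.176333^2 * sin(35 deg) * (1 + cos(35 deg))
A = 0.03244 m^2


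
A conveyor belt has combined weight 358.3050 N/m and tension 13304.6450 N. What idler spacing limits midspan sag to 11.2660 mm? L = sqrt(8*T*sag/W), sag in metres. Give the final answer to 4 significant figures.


sag = 11.2660/1000 = 0.011266 m
L = sqrt(8 * 13304.6450 * 0.011266 / 358.3050)
L = 1.829 m


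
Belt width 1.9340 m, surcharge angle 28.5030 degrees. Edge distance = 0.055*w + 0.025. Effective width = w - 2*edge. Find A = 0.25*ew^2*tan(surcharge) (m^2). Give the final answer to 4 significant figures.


edge = 0.055*1.9340 + 0.025 = 0.13137 m
ew = 1.9340 - 2*0.13137 = 1.67126 m
A = 0.25 * 1.67126^2 * tan(28.5030 deg)
A = 0.3792 m^2


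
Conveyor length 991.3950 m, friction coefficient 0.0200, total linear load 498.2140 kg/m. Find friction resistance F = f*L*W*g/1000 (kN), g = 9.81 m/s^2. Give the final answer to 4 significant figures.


F = 0.0200 * 991.3950 * 498.2140 * 9.81 / 1000
F = 96.91 kN


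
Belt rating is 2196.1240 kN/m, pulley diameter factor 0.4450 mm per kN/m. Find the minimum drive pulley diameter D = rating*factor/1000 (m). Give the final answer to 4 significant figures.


D = 2196.1240 * 0.4450 / 1000
D = 0.9773 m


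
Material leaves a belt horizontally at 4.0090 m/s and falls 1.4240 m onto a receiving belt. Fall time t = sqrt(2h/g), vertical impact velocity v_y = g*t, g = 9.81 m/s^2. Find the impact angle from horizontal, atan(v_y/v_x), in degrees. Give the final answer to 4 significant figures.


t = sqrt(2*1.4240/9.81) = 0.53881 s
v_y = 9.81 * 0.53881 = 5.28573 m/s
angle = atan(5.28573 / 4.0090) = 52.82 deg


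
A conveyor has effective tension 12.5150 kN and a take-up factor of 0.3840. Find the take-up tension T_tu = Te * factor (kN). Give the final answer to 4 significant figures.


T_tu = 12.5150 * 0.3840
T_tu = 4.806 kN


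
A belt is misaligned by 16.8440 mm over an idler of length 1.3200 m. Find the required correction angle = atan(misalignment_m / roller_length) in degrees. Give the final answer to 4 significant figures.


misalign_m = 16.8440 / 1000 = 0.016844 m
angle = atan(0.016844 / 1.3200)
angle = 0.7311 deg


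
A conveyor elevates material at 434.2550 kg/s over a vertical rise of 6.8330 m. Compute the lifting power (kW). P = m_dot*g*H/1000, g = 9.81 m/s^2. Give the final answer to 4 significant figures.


P = 434.2550 * 9.81 * 6.8330 / 1000
P = 29.11 kW


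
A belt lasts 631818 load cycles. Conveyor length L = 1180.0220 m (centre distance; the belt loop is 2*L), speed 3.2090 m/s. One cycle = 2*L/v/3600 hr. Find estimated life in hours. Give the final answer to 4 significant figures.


cycle_time = 2 * 1180.0220 / 3.2090 / 3600 = 0.20429 hr
life = 631818 * 0.20429 = 129100 hours


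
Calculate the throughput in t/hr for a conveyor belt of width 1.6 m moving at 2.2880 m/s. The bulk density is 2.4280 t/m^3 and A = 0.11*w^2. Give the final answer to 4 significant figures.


A = 0.11 * 1.6^2 = 0.2816 m^2
C = 0.2816 * 2.2880 * 2.4280 * 3600
C = 5632 t/hr


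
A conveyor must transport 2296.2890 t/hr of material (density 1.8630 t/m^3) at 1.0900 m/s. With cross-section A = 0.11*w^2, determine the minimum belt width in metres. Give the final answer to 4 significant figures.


A_req = 2296.2890 / (1.0900 * 1.8630 * 3600) = 0.314112 m^2
w = sqrt(0.314112 / 0.11)
w = 1.690 m


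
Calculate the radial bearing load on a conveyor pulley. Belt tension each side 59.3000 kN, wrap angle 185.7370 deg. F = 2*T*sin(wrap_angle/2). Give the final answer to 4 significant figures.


F = 2 * 59.3000 * sin(185.7370/2 deg)
F = 118.5 kN


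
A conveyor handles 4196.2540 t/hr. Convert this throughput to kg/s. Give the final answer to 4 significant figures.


m_dot = 4196.2540 * 1000 / 3600
m_dot = 1166 kg/s


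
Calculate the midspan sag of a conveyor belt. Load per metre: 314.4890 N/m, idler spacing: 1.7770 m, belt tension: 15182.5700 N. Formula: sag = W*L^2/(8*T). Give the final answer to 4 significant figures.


sag = 314.4890 * 1.7770^2 / (8 * 15182.5700)
sag = 0.008176 m


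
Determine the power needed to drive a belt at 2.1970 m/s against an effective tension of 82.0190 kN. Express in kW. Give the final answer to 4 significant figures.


P = Te * v = 82.0190 * 2.1970
P = 180.2 kW


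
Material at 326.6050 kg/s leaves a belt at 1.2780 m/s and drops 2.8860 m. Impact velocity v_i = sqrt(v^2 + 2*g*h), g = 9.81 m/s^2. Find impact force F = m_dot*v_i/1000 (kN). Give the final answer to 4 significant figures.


v_i = sqrt(1.2780^2 + 2*9.81*2.8860) = 7.6326 m/s
F = 326.6050 * 7.6326 / 1000
F = 2.493 kN


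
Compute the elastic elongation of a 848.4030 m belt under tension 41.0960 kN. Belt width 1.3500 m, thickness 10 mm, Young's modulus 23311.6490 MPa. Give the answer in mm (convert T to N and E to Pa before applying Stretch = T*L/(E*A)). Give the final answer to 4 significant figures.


A = 1.3500 * 0.01 = 0.01350 m^2
Stretch = 41.0960*1000 * 848.4030 / (23311.6490e6 * 0.01350) * 1000
Stretch = 110.8 mm


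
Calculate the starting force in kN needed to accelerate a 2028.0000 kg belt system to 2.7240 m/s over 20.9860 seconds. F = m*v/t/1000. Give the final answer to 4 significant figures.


F = 2028.0000 * 2.7240 / 20.9860 / 1000
F = 0.2632 kN


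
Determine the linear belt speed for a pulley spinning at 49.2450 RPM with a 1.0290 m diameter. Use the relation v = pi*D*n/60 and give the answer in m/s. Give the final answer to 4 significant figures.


v = pi * 1.0290 * 49.2450 / 60
v = 2.653 m/s


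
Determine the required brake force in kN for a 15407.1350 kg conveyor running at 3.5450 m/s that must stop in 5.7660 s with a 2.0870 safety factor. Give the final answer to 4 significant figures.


F = 15407.1350 * 3.5450 / 5.7660 * 2.0870 / 1000
F = 19.77 kN


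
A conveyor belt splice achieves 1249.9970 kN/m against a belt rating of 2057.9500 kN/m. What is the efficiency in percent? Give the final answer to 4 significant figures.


Eff = 1249.9970 / 2057.9500 * 100
Eff = 60.74 %


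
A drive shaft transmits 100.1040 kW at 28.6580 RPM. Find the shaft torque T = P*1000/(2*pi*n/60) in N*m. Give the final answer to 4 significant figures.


omega = 2*pi*28.6580/60 = 3.00106 rad/s
T = 100.1040*1000 / 3.00106
T = 33360 N*m


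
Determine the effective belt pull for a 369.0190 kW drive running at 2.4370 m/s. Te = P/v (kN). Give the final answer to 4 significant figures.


Te = P / v = 369.0190 / 2.4370
Te = 151.4 kN


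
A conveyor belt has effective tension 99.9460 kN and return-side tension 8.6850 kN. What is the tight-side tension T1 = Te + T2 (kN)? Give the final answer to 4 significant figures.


T1 = Te + T2 = 99.9460 + 8.6850
T1 = 108.6 kN


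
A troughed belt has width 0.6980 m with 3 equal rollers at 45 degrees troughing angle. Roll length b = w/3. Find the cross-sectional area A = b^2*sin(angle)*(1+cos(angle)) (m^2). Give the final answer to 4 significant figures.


b = 0.6980/3 = 0.232667 m
A = 0.232667^2 * sin(45 deg) * (1 + cos(45 deg))
A = 0.06535 m^2


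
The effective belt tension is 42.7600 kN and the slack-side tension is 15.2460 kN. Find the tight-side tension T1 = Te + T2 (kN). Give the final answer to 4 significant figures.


T1 = Te + T2 = 42.7600 + 15.2460
T1 = 58.01 kN


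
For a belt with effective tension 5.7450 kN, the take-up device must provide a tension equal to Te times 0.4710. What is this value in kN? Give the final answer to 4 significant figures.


T_tu = 5.7450 * 0.4710
T_tu = 2.706 kN


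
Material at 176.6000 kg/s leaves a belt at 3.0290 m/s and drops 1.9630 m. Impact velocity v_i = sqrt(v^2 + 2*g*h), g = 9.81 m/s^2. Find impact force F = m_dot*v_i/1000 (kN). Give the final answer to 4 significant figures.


v_i = sqrt(3.0290^2 + 2*9.81*1.9630) = 6.90572 m/s
F = 176.6000 * 6.90572 / 1000
F = 1.220 kN


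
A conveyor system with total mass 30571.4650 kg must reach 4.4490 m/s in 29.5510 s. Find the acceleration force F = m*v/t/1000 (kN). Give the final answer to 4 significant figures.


F = 30571.4650 * 4.4490 / 29.5510 / 1000
F = 4.603 kN


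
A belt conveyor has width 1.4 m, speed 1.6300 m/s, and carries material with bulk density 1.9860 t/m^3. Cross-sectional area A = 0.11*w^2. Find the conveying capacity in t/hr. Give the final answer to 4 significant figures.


A = 0.11 * 1.4^2 = 0.2156 m^2
C = 0.2156 * 1.6300 * 1.9860 * 3600
C = 2513 t/hr


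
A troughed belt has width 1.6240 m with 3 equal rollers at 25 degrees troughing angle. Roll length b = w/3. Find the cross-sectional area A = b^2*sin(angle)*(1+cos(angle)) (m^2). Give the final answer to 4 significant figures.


b = 1.6240/3 = 0.541333 m
A = 0.541333^2 * sin(25 deg) * (1 + cos(25 deg))
A = 0.2361 m^2


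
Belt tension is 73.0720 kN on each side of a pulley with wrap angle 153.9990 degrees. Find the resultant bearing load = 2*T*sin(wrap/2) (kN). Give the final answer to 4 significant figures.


F = 2 * 73.0720 * sin(153.9990/2 deg)
F = 142.4 kN


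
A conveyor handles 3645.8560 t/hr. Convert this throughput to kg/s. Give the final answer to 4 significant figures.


m_dot = 3645.8560 * 1000 / 3600
m_dot = 1013 kg/s


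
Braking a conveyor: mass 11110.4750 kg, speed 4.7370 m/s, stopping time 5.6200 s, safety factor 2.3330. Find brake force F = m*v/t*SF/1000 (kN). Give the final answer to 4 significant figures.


F = 11110.4750 * 4.7370 / 5.6200 * 2.3330 / 1000
F = 21.85 kN


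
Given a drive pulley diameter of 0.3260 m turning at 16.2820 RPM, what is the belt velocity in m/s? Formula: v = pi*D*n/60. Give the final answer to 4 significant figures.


v = pi * 0.3260 * 16.2820 / 60
v = 0.2779 m/s


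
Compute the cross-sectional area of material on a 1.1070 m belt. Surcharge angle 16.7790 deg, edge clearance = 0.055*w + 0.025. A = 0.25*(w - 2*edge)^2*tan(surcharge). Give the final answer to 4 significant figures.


edge = 0.055*1.1070 + 0.025 = 0.085885 m
ew = 1.1070 - 2*0.085885 = 0.93523 m
A = 0.25 * 0.93523^2 * tan(16.7790 deg)
A = 0.06593 m^2


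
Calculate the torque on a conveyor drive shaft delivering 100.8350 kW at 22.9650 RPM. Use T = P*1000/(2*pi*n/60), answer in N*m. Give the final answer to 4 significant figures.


omega = 2*pi*22.9650/60 = 2.40489 rad/s
T = 100.8350*1000 / 2.40489
T = 41930 N*m


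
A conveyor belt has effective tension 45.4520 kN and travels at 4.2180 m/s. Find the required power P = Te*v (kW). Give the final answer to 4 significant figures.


P = Te * v = 45.4520 * 4.2180
P = 191.7 kW


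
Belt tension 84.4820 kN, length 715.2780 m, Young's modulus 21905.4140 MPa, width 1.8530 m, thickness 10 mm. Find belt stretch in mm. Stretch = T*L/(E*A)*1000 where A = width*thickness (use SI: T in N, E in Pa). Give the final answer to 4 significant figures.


A = 1.8530 * 0.01 = 0.01853 m^2
Stretch = 84.4820*1000 * 715.2780 / (21905.4140e6 * 0.01853) * 1000
Stretch = 148.9 mm


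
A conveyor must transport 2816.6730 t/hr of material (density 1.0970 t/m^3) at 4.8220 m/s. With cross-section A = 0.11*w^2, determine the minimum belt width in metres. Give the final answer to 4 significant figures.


A_req = 2816.6730 / (4.8220 * 1.0970 * 3600) = 0.147911 m^2
w = sqrt(0.147911 / 0.11)
w = 1.160 m


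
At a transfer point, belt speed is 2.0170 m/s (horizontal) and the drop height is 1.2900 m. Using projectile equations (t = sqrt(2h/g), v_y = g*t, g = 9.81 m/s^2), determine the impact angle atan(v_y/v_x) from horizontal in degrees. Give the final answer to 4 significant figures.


t = sqrt(2*1.2900/9.81) = 0.512832 s
v_y = 9.81 * 0.512832 = 5.03088 m/s
angle = atan(5.03088 / 2.0170) = 68.15 deg


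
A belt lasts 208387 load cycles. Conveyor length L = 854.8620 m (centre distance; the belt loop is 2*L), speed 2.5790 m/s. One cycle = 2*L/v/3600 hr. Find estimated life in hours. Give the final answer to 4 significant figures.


cycle_time = 2 * 854.8620 / 2.5790 / 3600 = 0.18415 hr
life = 208387 * 0.18415 = 38370 hours


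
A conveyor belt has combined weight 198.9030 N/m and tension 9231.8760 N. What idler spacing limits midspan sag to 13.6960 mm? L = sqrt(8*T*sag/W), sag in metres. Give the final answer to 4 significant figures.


sag = 13.6960/1000 = 0.013696 m
L = sqrt(8 * 9231.8760 * 0.013696 / 198.9030)
L = 2.255 m


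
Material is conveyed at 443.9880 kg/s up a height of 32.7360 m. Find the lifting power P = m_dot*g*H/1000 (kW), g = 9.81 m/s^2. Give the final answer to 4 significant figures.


P = 443.9880 * 9.81 * 32.7360 / 1000
P = 142.6 kW


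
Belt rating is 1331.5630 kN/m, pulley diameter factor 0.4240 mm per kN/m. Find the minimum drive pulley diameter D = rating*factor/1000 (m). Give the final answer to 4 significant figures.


D = 1331.5630 * 0.4240 / 1000
D = 0.5646 m


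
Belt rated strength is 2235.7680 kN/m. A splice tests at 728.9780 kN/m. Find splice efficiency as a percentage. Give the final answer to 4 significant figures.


Eff = 728.9780 / 2235.7680 * 100
Eff = 32.61 %


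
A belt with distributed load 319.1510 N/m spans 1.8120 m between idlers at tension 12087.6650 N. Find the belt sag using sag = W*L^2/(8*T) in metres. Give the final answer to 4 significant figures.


sag = 319.1510 * 1.8120^2 / (8 * 12087.6650)
sag = 0.01084 m


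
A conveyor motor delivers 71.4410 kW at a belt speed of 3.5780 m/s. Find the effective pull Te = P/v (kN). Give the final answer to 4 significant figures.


Te = P / v = 71.4410 / 3.5780
Te = 19.97 kN


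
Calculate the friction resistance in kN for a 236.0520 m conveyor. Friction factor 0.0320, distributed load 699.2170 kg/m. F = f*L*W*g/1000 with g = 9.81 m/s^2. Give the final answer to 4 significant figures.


F = 0.0320 * 236.0520 * 699.2170 * 9.81 / 1000
F = 51.81 kN


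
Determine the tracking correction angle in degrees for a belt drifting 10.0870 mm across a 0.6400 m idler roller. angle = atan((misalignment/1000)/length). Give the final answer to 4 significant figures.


misalign_m = 10.0870 / 1000 = 0.010087 m
angle = atan(0.010087 / 0.6400)
angle = 0.9030 deg


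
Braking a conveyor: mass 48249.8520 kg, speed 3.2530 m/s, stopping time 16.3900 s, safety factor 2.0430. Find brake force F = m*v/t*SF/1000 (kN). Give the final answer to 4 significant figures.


F = 48249.8520 * 3.2530 / 16.3900 * 2.0430 / 1000
F = 19.56 kN


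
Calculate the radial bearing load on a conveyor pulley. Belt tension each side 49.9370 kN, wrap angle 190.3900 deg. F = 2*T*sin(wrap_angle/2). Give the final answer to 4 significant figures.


F = 2 * 49.9370 * sin(190.3900/2 deg)
F = 99.46 kN


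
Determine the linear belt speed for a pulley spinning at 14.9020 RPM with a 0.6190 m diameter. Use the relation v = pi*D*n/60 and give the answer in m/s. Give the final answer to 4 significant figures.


v = pi * 0.6190 * 14.9020 / 60
v = 0.4830 m/s


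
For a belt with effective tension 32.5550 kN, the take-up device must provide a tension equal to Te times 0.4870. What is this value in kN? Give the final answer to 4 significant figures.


T_tu = 32.5550 * 0.4870
T_tu = 15.85 kN


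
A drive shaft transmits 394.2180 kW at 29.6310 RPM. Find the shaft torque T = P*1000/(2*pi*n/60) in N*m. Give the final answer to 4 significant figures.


omega = 2*pi*29.6310/60 = 3.10295 rad/s
T = 394.2180*1000 / 3.10295
T = 127000 N*m


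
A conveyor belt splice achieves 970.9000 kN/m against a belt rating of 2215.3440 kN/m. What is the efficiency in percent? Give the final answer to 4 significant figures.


Eff = 970.9000 / 2215.3440 * 100
Eff = 43.83 %


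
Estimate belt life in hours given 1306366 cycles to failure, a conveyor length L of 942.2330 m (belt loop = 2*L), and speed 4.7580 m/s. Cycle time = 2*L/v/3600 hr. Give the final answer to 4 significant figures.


cycle_time = 2 * 942.2330 / 4.7580 / 3600 = 0.110017 hr
life = 1306366 * 0.110017 = 143700 hours


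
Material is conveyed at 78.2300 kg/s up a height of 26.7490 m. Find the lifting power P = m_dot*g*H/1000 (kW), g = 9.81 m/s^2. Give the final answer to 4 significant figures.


P = 78.2300 * 9.81 * 26.7490 / 1000
P = 20.53 kW


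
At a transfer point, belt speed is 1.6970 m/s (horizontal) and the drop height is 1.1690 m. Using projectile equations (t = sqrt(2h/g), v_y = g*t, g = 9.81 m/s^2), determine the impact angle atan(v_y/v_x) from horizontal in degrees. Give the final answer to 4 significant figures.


t = sqrt(2*1.1690/9.81) = 0.488189 s
v_y = 9.81 * 0.488189 = 4.78913 m/s
angle = atan(4.78913 / 1.6970) = 70.49 deg


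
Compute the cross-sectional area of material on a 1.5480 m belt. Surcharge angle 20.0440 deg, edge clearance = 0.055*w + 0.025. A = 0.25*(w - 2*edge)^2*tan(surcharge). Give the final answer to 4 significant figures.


edge = 0.055*1.5480 + 0.025 = 0.11014 m
ew = 1.5480 - 2*0.11014 = 1.32772 m
A = 0.25 * 1.32772^2 * tan(20.0440 deg)
A = 0.1608 m^2


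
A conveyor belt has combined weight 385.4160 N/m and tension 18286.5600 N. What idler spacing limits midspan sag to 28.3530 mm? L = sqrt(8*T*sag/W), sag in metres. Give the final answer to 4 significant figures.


sag = 28.3530/1000 = 0.028353 m
L = sqrt(8 * 18286.5600 * 0.028353 / 385.4160)
L = 3.281 m


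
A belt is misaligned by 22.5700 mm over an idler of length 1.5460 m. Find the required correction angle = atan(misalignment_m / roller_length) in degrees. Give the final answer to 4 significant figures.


misalign_m = 22.5700 / 1000 = 0.022570 m
angle = atan(0.022570 / 1.5460)
angle = 0.8364 deg


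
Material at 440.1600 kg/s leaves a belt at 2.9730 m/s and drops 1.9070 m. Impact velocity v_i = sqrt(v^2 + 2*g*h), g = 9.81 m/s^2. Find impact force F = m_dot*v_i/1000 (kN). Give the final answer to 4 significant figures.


v_i = sqrt(2.9730^2 + 2*9.81*1.9070) = 6.80103 m/s
F = 440.1600 * 6.80103 / 1000
F = 2.994 kN


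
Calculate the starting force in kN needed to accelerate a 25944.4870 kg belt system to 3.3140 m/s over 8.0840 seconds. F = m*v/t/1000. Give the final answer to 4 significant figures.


F = 25944.4870 * 3.3140 / 8.0840 / 1000
F = 10.64 kN


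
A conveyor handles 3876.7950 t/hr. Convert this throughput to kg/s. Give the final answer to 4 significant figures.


m_dot = 3876.7950 * 1000 / 3600
m_dot = 1077 kg/s


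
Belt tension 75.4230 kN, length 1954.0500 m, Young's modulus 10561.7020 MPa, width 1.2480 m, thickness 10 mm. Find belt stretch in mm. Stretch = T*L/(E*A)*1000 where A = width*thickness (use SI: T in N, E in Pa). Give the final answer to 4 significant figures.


A = 1.2480 * 0.01 = 0.01248 m^2
Stretch = 75.4230*1000 * 1954.0500 / (10561.7020e6 * 0.01248) * 1000
Stretch = 1118 mm


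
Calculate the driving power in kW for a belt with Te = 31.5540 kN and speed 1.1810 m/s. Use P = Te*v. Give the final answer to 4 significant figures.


P = Te * v = 31.5540 * 1.1810
P = 37.27 kW


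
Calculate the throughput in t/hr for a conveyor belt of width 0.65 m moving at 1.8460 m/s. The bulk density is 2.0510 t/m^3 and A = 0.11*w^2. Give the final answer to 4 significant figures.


A = 0.11 * 0.65^2 = 0.046475 m^2
C = 0.046475 * 1.8460 * 2.0510 * 3600
C = 633.5 t/hr


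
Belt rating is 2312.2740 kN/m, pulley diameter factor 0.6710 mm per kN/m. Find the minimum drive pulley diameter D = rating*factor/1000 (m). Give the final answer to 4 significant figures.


D = 2312.2740 * 0.6710 / 1000
D = 1.552 m


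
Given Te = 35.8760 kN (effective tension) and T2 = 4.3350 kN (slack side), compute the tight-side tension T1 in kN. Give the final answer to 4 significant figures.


T1 = Te + T2 = 35.8760 + 4.3350
T1 = 40.21 kN


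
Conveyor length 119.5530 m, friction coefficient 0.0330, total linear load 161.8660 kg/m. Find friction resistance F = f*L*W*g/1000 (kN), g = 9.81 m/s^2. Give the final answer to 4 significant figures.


F = 0.0330 * 119.5530 * 161.8660 * 9.81 / 1000
F = 6.265 kN


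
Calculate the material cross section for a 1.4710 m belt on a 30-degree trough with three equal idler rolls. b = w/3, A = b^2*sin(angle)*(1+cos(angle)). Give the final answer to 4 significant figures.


b = 1.4710/3 = 0.490333 m
A = 0.490333^2 * sin(30 deg) * (1 + cos(30 deg))
A = 0.2243 m^2


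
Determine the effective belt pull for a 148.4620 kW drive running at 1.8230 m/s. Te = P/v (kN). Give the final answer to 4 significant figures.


Te = P / v = 148.4620 / 1.8230
Te = 81.44 kN


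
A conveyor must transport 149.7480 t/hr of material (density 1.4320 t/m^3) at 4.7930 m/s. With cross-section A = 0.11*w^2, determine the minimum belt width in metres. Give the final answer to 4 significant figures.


A_req = 149.7480 / (4.7930 * 1.4320 * 3600) = 0.00606049 m^2
w = sqrt(0.00606049 / 0.11)
w = 0.2347 m


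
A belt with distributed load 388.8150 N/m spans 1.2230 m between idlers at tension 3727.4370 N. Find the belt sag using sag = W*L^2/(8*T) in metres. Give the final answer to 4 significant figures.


sag = 388.8150 * 1.2230^2 / (8 * 3727.4370)
sag = 0.01950 m


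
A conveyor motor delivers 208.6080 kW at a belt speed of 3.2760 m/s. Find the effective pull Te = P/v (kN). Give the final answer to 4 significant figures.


Te = P / v = 208.6080 / 3.2760
Te = 63.68 kN


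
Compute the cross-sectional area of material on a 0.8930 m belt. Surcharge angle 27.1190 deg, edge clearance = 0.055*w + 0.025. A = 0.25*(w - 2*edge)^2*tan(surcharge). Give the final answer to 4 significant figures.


edge = 0.055*0.8930 + 0.025 = 0.074115 m
ew = 0.8930 - 2*0.074115 = 0.74477 m
A = 0.25 * 0.74477^2 * tan(27.1190 deg)
A = 0.07102 m^2


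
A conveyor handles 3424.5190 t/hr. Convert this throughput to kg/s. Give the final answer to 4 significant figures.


m_dot = 3424.5190 * 1000 / 3600
m_dot = 951.3 kg/s


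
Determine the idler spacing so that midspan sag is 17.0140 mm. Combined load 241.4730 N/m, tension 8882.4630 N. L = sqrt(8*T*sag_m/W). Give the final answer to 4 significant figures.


sag = 17.0140/1000 = 0.017014 m
L = sqrt(8 * 8882.4630 * 0.017014 / 241.4730)
L = 2.238 m


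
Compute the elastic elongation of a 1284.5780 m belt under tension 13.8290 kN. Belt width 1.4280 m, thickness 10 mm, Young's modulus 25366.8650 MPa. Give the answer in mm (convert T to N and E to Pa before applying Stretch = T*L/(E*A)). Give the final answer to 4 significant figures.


A = 1.4280 * 0.01 = 0.01428 m^2
Stretch = 13.8290*1000 * 1284.5780 / (25366.8650e6 * 0.01428) * 1000
Stretch = 49.04 mm


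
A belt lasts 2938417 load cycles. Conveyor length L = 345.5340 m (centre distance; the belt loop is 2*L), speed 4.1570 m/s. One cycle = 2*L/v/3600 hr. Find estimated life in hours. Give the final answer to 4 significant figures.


cycle_time = 2 * 345.5340 / 4.1570 / 3600 = 0.0461783 hr
life = 2938417 * 0.0461783 = 135700 hours


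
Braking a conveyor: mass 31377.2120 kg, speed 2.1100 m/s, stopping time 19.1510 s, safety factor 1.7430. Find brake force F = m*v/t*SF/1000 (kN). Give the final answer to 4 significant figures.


F = 31377.2120 * 2.1100 / 19.1510 * 1.7430 / 1000
F = 6.026 kN


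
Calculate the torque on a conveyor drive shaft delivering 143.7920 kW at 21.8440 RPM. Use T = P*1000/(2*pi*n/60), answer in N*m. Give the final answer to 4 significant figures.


omega = 2*pi*21.8440/60 = 2.2875 rad/s
T = 143.7920*1000 / 2.2875
T = 62860 N*m


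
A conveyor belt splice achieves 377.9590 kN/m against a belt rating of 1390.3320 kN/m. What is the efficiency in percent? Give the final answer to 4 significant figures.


Eff = 377.9590 / 1390.3320 * 100
Eff = 27.18 %


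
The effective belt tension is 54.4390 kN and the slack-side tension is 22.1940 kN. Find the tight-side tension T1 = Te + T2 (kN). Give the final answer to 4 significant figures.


T1 = Te + T2 = 54.4390 + 22.1940
T1 = 76.63 kN


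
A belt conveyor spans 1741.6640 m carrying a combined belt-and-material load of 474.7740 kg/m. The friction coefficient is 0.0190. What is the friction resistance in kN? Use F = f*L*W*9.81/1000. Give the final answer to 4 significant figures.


F = 0.0190 * 1741.6640 * 474.7740 * 9.81 / 1000
F = 154.1 kN


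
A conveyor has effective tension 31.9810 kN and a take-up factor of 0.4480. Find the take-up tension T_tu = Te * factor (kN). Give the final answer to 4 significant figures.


T_tu = 31.9810 * 0.4480
T_tu = 14.33 kN


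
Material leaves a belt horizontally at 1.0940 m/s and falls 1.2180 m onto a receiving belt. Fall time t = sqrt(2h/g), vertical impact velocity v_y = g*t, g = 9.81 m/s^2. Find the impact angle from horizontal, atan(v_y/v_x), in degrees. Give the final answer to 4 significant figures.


t = sqrt(2*1.2180/9.81) = 0.498315 s
v_y = 9.81 * 0.498315 = 4.88847 m/s
angle = atan(4.88847 / 1.0940) = 77.39 deg


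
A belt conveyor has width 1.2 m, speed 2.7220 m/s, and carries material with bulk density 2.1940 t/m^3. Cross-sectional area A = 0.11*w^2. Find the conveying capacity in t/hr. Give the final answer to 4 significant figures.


A = 0.11 * 1.2^2 = 0.1584 m^2
C = 0.1584 * 2.7220 * 2.1940 * 3600
C = 3406 t/hr


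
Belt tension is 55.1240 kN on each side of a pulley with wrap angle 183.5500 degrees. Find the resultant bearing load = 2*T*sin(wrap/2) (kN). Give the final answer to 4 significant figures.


F = 2 * 55.1240 * sin(183.5500/2 deg)
F = 110.2 kN


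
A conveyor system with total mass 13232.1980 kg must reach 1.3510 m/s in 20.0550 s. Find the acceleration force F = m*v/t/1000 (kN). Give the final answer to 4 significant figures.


F = 13232.1980 * 1.3510 / 20.0550 / 1000
F = 0.8914 kN


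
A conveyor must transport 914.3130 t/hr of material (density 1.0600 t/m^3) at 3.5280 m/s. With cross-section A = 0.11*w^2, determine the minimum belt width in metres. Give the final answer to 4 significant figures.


A_req = 914.3130 / (3.5280 * 1.0600 * 3600) = 0.0679138 m^2
w = sqrt(0.0679138 / 0.11)
w = 0.7857 m


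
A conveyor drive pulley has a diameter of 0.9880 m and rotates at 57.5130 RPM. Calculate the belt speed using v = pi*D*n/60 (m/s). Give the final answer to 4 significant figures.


v = pi * 0.9880 * 57.5130 / 60
v = 2.975 m/s


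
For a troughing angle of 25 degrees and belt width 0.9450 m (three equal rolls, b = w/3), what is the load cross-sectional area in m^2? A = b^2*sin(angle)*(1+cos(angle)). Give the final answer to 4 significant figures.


b = 0.9450/3 = 0.315 m
A = 0.315^2 * sin(25 deg) * (1 + cos(25 deg))
A = 0.07994 m^2


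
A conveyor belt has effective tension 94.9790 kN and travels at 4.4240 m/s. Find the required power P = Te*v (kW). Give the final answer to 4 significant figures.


P = Te * v = 94.9790 * 4.4240
P = 420.2 kW


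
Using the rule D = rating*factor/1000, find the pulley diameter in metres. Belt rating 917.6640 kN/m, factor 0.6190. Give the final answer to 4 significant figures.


D = 917.6640 * 0.6190 / 1000
D = 0.5680 m


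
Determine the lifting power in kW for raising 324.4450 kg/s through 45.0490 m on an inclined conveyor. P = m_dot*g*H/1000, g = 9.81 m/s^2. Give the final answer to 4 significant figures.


P = 324.4450 * 9.81 * 45.0490 / 1000
P = 143.4 kW


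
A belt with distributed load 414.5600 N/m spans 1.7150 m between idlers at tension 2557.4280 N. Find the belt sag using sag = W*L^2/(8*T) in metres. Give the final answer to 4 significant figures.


sag = 414.5600 * 1.7150^2 / (8 * 2557.4280)
sag = 0.05960 m


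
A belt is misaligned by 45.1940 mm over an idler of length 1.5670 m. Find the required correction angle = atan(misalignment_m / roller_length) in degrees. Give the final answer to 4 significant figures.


misalign_m = 45.1940 / 1000 = 0.045194 m
angle = atan(0.045194 / 1.5670)
angle = 1.652 deg


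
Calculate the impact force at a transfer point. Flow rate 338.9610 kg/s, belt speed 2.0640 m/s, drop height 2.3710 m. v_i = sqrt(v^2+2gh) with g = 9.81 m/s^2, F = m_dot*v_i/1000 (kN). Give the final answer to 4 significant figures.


v_i = sqrt(2.0640^2 + 2*9.81*2.3710) = 7.12595 m/s
F = 338.9610 * 7.12595 / 1000
F = 2.415 kN


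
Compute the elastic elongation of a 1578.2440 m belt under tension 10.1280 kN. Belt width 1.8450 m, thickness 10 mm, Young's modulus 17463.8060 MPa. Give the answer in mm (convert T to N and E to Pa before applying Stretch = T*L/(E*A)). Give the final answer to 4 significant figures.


A = 1.8450 * 0.01 = 0.01845 m^2
Stretch = 10.1280*1000 * 1578.2440 / (17463.8060e6 * 0.01845) * 1000
Stretch = 49.61 mm


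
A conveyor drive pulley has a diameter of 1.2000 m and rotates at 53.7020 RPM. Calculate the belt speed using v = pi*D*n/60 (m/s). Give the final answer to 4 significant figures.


v = pi * 1.2000 * 53.7020 / 60
v = 3.374 m/s


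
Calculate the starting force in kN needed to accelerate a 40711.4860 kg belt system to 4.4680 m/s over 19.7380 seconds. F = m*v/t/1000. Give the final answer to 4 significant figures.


F = 40711.4860 * 4.4680 / 19.7380 / 1000
F = 9.216 kN


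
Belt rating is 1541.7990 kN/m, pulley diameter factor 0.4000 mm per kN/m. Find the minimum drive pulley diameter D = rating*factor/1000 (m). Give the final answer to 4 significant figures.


D = 1541.7990 * 0.4000 / 1000
D = 0.6167 m


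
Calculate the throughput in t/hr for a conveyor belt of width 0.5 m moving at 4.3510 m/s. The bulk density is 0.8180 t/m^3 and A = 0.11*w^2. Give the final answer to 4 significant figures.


A = 0.11 * 0.5^2 = 0.0275 m^2
C = 0.0275 * 4.3510 * 0.8180 * 3600
C = 352.4 t/hr


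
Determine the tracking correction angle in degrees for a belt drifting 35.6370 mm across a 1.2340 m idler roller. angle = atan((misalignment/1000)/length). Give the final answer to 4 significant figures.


misalign_m = 35.6370 / 1000 = 0.035637 m
angle = atan(0.035637 / 1.2340)
angle = 1.654 deg


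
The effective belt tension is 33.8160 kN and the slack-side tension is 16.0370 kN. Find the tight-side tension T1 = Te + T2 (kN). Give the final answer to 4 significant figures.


T1 = Te + T2 = 33.8160 + 16.0370
T1 = 49.85 kN


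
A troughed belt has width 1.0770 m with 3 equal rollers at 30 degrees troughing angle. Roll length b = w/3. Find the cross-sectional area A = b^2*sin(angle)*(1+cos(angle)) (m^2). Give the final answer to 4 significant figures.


b = 1.0770/3 = 0.359 m
A = 0.359^2 * sin(30 deg) * (1 + cos(30 deg))
A = 0.1202 m^2


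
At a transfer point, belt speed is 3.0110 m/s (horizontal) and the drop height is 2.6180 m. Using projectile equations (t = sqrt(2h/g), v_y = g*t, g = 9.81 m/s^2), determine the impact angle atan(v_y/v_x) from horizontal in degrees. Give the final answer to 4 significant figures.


t = sqrt(2*2.6180/9.81) = 0.730576 s
v_y = 9.81 * 0.730576 = 7.16695 m/s
angle = atan(7.16695 / 3.0110) = 67.21 deg


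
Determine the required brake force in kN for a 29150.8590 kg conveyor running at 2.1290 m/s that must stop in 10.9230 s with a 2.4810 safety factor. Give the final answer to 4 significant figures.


F = 29150.8590 * 2.1290 / 10.9230 * 2.4810 / 1000
F = 14.10 kN


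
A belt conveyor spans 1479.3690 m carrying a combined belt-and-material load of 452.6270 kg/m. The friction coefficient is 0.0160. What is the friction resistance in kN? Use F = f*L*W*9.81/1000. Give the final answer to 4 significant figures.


F = 0.0160 * 1479.3690 * 452.6270 * 9.81 / 1000
F = 105.1 kN


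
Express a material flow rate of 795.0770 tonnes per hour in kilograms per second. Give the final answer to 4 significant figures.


m_dot = 795.0770 * 1000 / 3600
m_dot = 220.9 kg/s


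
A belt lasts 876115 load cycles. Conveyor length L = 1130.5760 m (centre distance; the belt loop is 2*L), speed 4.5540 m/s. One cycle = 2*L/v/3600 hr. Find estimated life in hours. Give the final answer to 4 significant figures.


cycle_time = 2 * 1130.5760 / 4.5540 / 3600 = 0.137922 hr
life = 876115 * 0.137922 = 120800 hours
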